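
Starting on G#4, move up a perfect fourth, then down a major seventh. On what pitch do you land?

D4

G#4 up a perfect fourth → C#5 (5 semitones).
Down a major seventh from C#5: D4 (11 semitones down).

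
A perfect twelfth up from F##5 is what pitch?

C##7

Five letters up from F (plus an octave) reaches C.
A perfect twelfth is 19 semitones; 19 semitones up from F##5 gives C##7.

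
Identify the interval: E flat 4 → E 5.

E to E is the same letter name, plus an octave: an octave.
Eb4 to E5 spans 13 semitones — one semitone wider than the perfect octave (12) — giving an augmented octave.

augmented octave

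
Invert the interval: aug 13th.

First reduce the compound augmented thirteenth to its simple form, an augmented sixth.
Interval numbers invert to sum to nine: 6 + 3 = 9, so a sixth inverts to a third.
And augmented becomes diminished under inversion, so we get a diminished third.

diminished third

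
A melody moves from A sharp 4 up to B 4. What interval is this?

A to B spans two letter names (A-B) — that makes it a second of some quality.
A#4 to B4 is 1 semitone, a half step short of the major second (2), so this is minor.

m2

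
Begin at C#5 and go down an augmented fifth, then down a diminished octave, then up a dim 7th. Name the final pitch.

Eb4

C#5 down an augmented fifth → F4 (8 semitones).
F4 down a diminished octave → F#3 (11 semitones).
A diminished seventh up from F#3 is Eb4.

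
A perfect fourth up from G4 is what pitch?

C5

Counting four letter names up from G lands on C.
A perfect fourth is 5 semitones; 5 semitones up from G4 gives C5.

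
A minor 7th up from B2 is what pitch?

Counting seven letter names up from B lands on A.
A minor seventh is 10 semitones; 10 semitones up from B2 gives A3.

A3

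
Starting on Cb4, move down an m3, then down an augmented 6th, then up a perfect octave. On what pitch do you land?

Cb4 down a minor third → Ab3 (3 semitones).
Down an augmented sixth from Ab3: Cbb3 (10 semitones down).
A perfect octave up from Cbb3 is Cbb4.

Cbb4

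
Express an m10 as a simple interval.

Each octave removed subtracts seven from the number: 10 − 7 = 3.
That makes a minor tenth a compound minor third — an octave plus a minor third.

minor 3rd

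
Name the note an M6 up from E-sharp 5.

C-double-sharp 6

Six letter names up from E: C.
Moving 9 semitones up from E#5 (the size of a major sixth) reaches C##6.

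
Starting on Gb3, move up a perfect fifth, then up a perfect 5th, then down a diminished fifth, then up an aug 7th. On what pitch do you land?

C##5

A perfect fifth up from Gb3 is Db4.
Up a perfect fifth from Db4: Ab4 (7 semitones up).
Ab4 down a diminished fifth → D4 (6 semitones).
D4 up an augmented seventh → C##5 (12 semitones).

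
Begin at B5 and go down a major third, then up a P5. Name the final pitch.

D6

B5 down a major third → G5 (4 semitones).
A perfect fifth up from G5 is D6.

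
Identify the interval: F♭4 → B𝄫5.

F to B spans four letter names (F-G-A-B), plus an octave — that makes it an eleventh of some quality.
Fb4 to Bbb5 is 17 semitones, matching the perfect eleventh exactly, so the quality is perfect.
(Equivalently, a compound perfect fourth: a perfect fourth plus an octave.)

perfect eleventh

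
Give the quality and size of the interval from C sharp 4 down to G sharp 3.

P4

Descending from C#4 to G#3 is the same interval as ascending G#3 to C#4.
G to C spans four letter names (G-A-B-C): a fourth.
Counting semitones, G#3→C#4 is 5, which is the perfect fourth.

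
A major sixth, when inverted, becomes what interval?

minor third

The rule of nine gives the new number: 9 − 6 = 3, so a sixth becomes a third.
Quality inverts too: major becomes minor. That makes the inversion a minor third.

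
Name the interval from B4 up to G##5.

B to G spans six letter names (B-C-D-E-F-G): a sixth.
The major sixth is 9 semitones; here we have 10, one semitone wider: augmented.

augmented sixth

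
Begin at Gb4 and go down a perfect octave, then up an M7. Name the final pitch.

F4

A perfect octave down from Gb4 is Gb3.
A major seventh up from Gb3 is F4.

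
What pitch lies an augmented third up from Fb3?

The third takes the letter from F up to A.
Moving 5 semitones up from Fb3 (the size of an augmented third) reaches A3.

A3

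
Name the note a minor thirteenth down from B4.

D#3

Counting six letter names plus an octave down from B lands on D.
A minor thirteenth is 20 semitones; 20 semitones down from B4 gives D#3.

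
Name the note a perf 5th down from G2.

C2

Five letter names down from G: C.
Moving 7 semitones down from G2 (the size of a perfect fifth) reaches C2.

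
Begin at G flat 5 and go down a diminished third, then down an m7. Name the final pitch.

F sharp 4

Gb5 down a diminished third → E5 (2 semitones).
E5 down a minor seventh → F#4 (10 semitones).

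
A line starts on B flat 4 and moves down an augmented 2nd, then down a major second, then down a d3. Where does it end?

E flat 4

Down an augmented second from Bb4: Abb4 (3 semitones down).
Abb4 down a major second → Gbb4 (2 semitones).
Down a diminished third from Gbb4: Eb4 (2 semitones down).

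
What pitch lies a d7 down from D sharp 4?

E double-sharp 3

The seventh takes the letter from D down to E.
Moving 9 semitones down from D#4 (the size of a diminished seventh) reaches E##3.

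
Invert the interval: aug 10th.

d6

First reduce the compound augmented tenth to its simple form, an augmented third.
Inverted interval numbers add to nine, so a third pairs with a sixth (3 + 6 = 9).
The quality also flips — augmented becomes diminished — giving a diminished sixth.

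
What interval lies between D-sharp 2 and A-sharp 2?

P5

D to A spans five letter names (D-E-F-G-A) — that makes it a fifth of some quality.
Counting semitones, D#2→A#2 is 7, which is the perfect fifth.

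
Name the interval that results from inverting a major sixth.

Interval numbers invert to sum to nine: 6 + 3 = 9, so a sixth inverts to a third.
Quality inverts too: major becomes minor. That makes the inversion a minor third.

minor 3rd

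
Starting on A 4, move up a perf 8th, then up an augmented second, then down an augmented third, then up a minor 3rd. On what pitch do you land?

B flat 5

Up a perfect octave from A4: A5 (12 semitones up).
An augmented second up from A5 is B#5.
Down an augmented third from B#5: G5 (5 semitones down).
G5 up a minor third → Bb5 (3 semitones).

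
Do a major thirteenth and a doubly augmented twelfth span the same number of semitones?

Yes

A major thirteenth spans 21 semitones, and a doubly augmented twelfth also spans 21 semitones — they're enharmonic.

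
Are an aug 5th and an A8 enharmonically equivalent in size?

No

An augmented fifth spans 8 semitones; an augmented octave spans 13 semitones. They differ by 5.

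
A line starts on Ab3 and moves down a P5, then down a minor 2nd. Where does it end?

A perfect fifth down from Ab3 is Db3.
Down a minor second from Db3: C3 (1 semitone down).

C3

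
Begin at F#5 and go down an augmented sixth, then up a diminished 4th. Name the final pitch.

Down an augmented sixth from F#5: Ab4 (10 semitones down).
A diminished fourth up from Ab4 is Dbb5.

Dbb5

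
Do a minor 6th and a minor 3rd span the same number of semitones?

No

A minor sixth spans 8 semitones; a minor third spans 3 semitones. They differ by 5.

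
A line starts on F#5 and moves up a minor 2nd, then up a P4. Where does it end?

F#5 up a minor second → G5 (1 semitone).
G5 up a perfect fourth → C6 (5 semitones).

C6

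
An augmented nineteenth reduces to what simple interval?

augmented 5th

Take out 2 octaves (14 from the number): 19 − 14 = 5.
Quality carries through unchanged, so the simple form is an augmented fifth.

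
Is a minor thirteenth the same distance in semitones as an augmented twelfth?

Yes

Both span 20 semitones: a minor thirteenth and an augmented twelfth are the same chromatic distance.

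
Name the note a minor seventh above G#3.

Seven letter names up from G: F.
Moving 10 semitones up from G#3 (the size of a minor seventh) reaches F#4.

F#4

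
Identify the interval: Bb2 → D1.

minor thirteenth

Descending from Bb2 to D1 is the same interval as ascending D1 to Bb2.
D to B spans six letter names (D-E-F-G-A-B), plus an octave — that makes it a thirteenth of some quality.
D1 to Bb2 is 20 semitones, a half step short of the major thirteenth (21), so this is minor.
(Equivalently, a compound minor sixth: a minor sixth plus an octave.)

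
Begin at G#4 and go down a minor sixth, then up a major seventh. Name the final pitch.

A##4

G#4 down a minor sixth → B#3 (8 semitones).
A major seventh up from B#3 is A##4.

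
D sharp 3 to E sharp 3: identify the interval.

major second

D to E spans two letter names (D-E) — that makes it a second of some quality.
Counting semitones, D#3→E#3 is 2, which is the major second.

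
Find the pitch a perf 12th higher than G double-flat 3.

D double-flat 5

Five letters up from G (plus an octave) reaches D.
A perfect twelfth is 19 semitones; 19 semitones up from Gbb3 gives Dbb5.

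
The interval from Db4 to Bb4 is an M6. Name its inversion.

Interval numbers invert to sum to nine: 6 + 3 = 9, so a sixth inverts to a third.
The quality also flips — major becomes minor — giving a minor third.

m3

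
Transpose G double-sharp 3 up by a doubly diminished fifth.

D 4

The fifth takes the letter from G up to D.
A doubly diminished fifth spans 5 semitones, so from G##3 the target pitch is D4.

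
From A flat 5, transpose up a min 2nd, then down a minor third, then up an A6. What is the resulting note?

Up a minor second from Ab5: Bbb5 (1 semitone up).
A minor third down from Bbb5 is Gb5.
An augmented sixth up from Gb5 is E6.

E 6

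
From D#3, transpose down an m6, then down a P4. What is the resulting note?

D#3 down a minor sixth → F##2 (8 semitones).
Down a perfect fourth from F##2: C##2 (5 semitones down).

C##2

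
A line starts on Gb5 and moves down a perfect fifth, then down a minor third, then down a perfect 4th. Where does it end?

Eb4

Gb5 down a perfect fifth → Cb5 (7 semitones).
Cb5 down a minor third → Ab4 (3 semitones).
Ab4 down a perfect fourth → Eb4 (5 semitones).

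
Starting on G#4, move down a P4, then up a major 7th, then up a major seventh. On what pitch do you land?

A perfect fourth down from G#4 is D#4.
A major seventh up from D#4 is C##5.
Up a major seventh from C##5: B##5 (11 semitones up).

B##5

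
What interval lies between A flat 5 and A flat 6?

P8

A to A is the same letter name, plus an octave — that makes it an octave of some quality.
Counting semitones, Ab5→Ab6 is 12, which is the perfect octave.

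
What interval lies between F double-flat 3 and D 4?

doubly augmented sixth

F to D spans six letter names (F-G-A-B-C-D), so the interval is some kind of sixth.
The major sixth is 9 semitones; here we have 11, two semitones wider: doubly augmented.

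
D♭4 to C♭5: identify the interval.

m7

D to C spans seven letter names (D-E-F-G-A-B-C): a seventh.
At 10 semitones, Db4→Cb5 falls one short of a major seventh: minor.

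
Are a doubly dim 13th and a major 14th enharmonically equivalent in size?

A doubly diminished thirteenth is 18 semitones but a major fourteenth is 23 semitones — different sizes.

No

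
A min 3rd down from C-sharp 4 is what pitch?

Three letter names down from C: A.
A minor third is 3 semitones; 3 semitones down from C#4 gives A#3.

A-sharp 3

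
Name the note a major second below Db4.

Cb4

The second takes the letter from D down to C.
Moving 2 semitones down from Db4 (the size of a major second) reaches Cb4.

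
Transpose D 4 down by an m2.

The second takes the letter from D down to C.
Moving 1 semitone down from D4 (the size of a minor second) reaches C#4.

C-sharp 4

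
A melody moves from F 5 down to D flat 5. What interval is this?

Descending from F5 to Db5 is the same interval as ascending Db5 to F5.
D to F spans three letter names (D-E-F), so the interval is some kind of third.
The major third spans 4 semitones, and Db5 to F5 is exactly 4 semitones — so this is a major third.

major 3rd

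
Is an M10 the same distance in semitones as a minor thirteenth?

16 semitones (major tenth) vs 20 semitones (minor thirteenth): not equal.

No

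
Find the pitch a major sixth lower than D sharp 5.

Counting six letter names down from D lands on F.
A major sixth is 9 semitones; 9 semitones down from D#5 gives F#4.

F sharp 4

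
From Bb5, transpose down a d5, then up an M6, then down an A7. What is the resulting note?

Db5

A diminished fifth down from Bb5 is E5.
A major sixth up from E5 is C#6.
Down an augmented seventh from C#6: Db5 (12 semitones down).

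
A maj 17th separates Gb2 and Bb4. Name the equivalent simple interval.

Each octave removed subtracts seven from the number: 17 − 14 = 3.
Quality carries through unchanged, so the simple form is a major third.

M3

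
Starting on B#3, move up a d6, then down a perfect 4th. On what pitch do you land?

A diminished sixth up from B#3 is G4.
G4 down a perfect fourth → D4 (5 semitones).

D4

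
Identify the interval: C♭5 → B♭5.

C to B spans seven letter names (C-D-E-F-G-A-B) — that makes it a seventh of some quality.
Counting semitones, Cb5→Bb5 is 11, which is the major seventh.

major seventh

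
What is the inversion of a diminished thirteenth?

augmented 3rd

First reduce the compound diminished thirteenth to its simple form, a diminished sixth.
The rule of nine gives the new number: 9 − 6 = 3, so a sixth becomes a third.
The quality also flips — diminished becomes augmented — giving an augmented third.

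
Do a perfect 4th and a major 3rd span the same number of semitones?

5 semitones (perfect fourth) vs 4 semitones (major third): not equal.

No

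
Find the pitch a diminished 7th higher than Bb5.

The seventh takes the letter from B up to A.
A diminished seventh is 9 semitones; 9 semitones up from Bb5 gives Abb6.

Abb6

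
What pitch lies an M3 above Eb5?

G5

Counting three letter names up from E lands on G.
Moving 4 semitones up from Eb5 (the size of a major third) reaches G5.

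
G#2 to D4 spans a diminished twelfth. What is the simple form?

diminished 5th

Subtracting seven from the interval number removes an octave: 12 − 7 = 5.
That makes a diminished twelfth a compound diminished fifth — an octave plus a diminished fifth.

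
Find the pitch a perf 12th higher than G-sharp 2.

D-sharp 4

The twelfth's letter: G up five letter names plus an octave → D.
Moving 19 semitones up from G#2 (the size of a perfect twelfth) reaches D#4.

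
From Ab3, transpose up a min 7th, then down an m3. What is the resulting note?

Up a minor seventh from Ab3: Gb4 (10 semitones up).
A minor third down from Gb4 is Eb4.

Eb4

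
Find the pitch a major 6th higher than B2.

G#3

Counting six letter names up from B lands on G.
A major sixth is 9 semitones; 9 semitones up from B2 gives G#3.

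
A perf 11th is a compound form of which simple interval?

Each octave removed subtracts seven from the number: 11 − 7 = 4.
Quality carries through unchanged, so the simple form is a perfect fourth.

perfect 4th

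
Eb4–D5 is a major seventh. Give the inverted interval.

Interval numbers invert to sum to nine: 7 + 2 = 9, so a seventh inverts to a second.
The quality also flips — major becomes minor — giving a minor second.

minor 2nd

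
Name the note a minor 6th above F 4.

D flat 5

Six letter names up from F: D.
A minor sixth spans 8 semitones, so from F4 the target pitch is Db5.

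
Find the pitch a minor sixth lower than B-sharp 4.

D-double-sharp 4

The sixth takes the letter from B down to D.
A minor sixth spans 8 semitones, so from B#4 the target pitch is D##4.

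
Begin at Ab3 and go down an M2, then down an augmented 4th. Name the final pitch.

Down a major second from Ab3: Gb3 (2 semitones down).
Gb3 down an augmented fourth → Dbb3 (6 semitones).

Dbb3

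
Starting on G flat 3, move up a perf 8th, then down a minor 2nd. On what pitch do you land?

Up a perfect octave from Gb3: Gb4 (12 semitones up).
Gb4 down a minor second → F4 (1 semitone).

F 4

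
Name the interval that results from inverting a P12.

First reduce the compound perfect twelfth to its simple form, a perfect fifth.
Inverted interval numbers add to nine, so a fifth pairs with a fourth (5 + 4 = 9).
And perfect stays perfect under inversion, so we get a perfect fourth.

perfect 4th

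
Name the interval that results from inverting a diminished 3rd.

Inverted interval numbers add to nine, so a third pairs with a sixth (3 + 6 = 9).
The quality also flips — diminished becomes augmented — giving an augmented sixth.

A6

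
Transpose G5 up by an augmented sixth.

Counting six letter names up from G lands on E.
An augmented sixth is 10 semitones; 10 semitones up from G5 gives E#6.

E#6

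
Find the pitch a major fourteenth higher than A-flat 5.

Seven letters up from A (plus an octave) reaches G.
A major fourteenth is 23 semitones; 23 semitones up from Ab5 gives G7.

G 7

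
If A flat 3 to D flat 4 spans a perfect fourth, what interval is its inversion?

Inverted interval numbers add to nine, so a fourth pairs with a fifth (4 + 5 = 9).
Quality inverts too: perfect stays perfect. That makes the inversion a perfect fifth.

perfect fifth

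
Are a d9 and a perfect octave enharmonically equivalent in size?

Both span 12 semitones: a diminished ninth and a perfect octave are the same chromatic distance.

Yes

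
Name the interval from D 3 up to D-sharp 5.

A15

D to D is the same letter name, plus 2 octaves, so the interval is some kind of fifteenth.
A perfect fifteenth would be 24 semitones; D3 to D#5 is 25, one semitone wider, so the interval is augmented.
(Equivalently, a compound augmented octave: an augmented octave plus an octave.)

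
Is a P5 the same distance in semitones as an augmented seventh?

No

A perfect fifth spans 7 semitones; an augmented seventh spans 12 semitones. They differ by 5.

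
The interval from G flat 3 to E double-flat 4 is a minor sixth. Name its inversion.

major 3rd

The rule of nine gives the new number: 9 − 6 = 3, so a sixth becomes a third.
And minor becomes major under inversion, so we get a major third.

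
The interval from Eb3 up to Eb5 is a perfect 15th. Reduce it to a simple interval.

perfect 8th

Subtracting seven from the interval number removes an octave: 15 − 7 = 8.
That makes a perfect fifteenth a compound perfect octave — an octave plus a perfect octave.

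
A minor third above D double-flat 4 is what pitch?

F double-flat 4

The third takes the letter from D up to F.
A minor third spans 3 semitones, so from Dbb4 the target pitch is Fbb4.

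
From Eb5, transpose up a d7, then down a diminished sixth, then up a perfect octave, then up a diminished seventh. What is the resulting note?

Ebb7

Eb5 up a diminished seventh → Dbb6 (9 semitones).
Dbb6 down a diminished sixth → F5 (7 semitones).
A perfect octave up from F5 is F6.
Up a diminished seventh from F6: Ebb7 (9 semitones up).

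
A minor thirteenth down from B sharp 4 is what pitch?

D double-sharp 3

The thirteenth's letter: B down six letter names plus an octave → D.
A minor thirteenth is 20 semitones; 20 semitones down from B#4 gives D##3.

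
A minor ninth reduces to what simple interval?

Take out an octave (7 from the number): 9 − 7 = 2.
That makes a minor ninth a compound minor second — an octave plus a minor second.

m2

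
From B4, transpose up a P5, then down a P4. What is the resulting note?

B4 up a perfect fifth → F#5 (7 semitones).
Down a perfect fourth from F#5: C#5 (5 semitones down).

C#5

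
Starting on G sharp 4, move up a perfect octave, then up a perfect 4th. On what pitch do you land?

A perfect octave up from G#4 is G#5.
G#5 up a perfect fourth → C#6 (5 semitones).

C sharp 6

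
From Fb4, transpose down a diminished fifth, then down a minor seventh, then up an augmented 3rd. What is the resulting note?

A diminished fifth down from Fb4 is Bb3.
Bb3 down a minor seventh → C3 (10 semitones).
C3 up an augmented third → E#3 (5 semitones).

E#3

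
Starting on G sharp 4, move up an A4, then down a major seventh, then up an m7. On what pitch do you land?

An augmented fourth up from G#4 is C##5.
Down a major seventh from C##5: D#4 (11 semitones down).
Up a minor seventh from D#4: C#5 (10 semitones up).

C sharp 5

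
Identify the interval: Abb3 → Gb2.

minor ninth

Descending from Abb3 to Gb2 is the same interval as ascending Gb2 to Abb3.
G to A spans two letter names (G-A), plus an octave: a ninth.
Gb2 to Abb3 is 13 semitones, a half step short of the major ninth (14), so this is minor.
(Equivalently, a compound minor second: a minor second plus an octave.)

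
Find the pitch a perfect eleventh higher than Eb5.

Ab6

Counting four letter names plus an octave up from E lands on A.
A perfect eleventh is 17 semitones; 17 semitones up from Eb5 gives Ab6.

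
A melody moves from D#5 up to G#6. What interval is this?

P11

D to G spans four letter names (D-E-F-G), plus an octave: an eleventh.
The perfect eleventh spans 17 semitones, and D#5 to G#6 is exactly 17 semitones — so this is a perfect eleventh.
(Equivalently, a compound perfect fourth: a perfect fourth plus an octave.)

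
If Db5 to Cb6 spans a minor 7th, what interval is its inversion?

Interval numbers invert to sum to nine: 7 + 2 = 9, so a seventh inverts to a second.
The quality also flips — minor becomes major — giving a major second.

major second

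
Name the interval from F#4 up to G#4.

major second

F to G spans two letter names (F-G), so the interval is some kind of second.
The major second spans 2 semitones, and F#4 to G#4 is exactly 2 semitones — so this is a major second.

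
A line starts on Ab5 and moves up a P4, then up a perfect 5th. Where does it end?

Ab6

Ab5 up a perfect fourth → Db6 (5 semitones).
Db6 up a perfect fifth → Ab6 (7 semitones).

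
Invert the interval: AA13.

doubly diminished third

First reduce the compound doubly augmented thirteenth to its simple form, a doubly augmented sixth.
Inverted interval numbers add to nine, so a sixth pairs with a third (6 + 3 = 9).
And doubly augmented becomes doubly diminished under inversion, so we get a doubly diminished third.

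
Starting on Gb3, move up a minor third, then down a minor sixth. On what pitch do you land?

Db3

Gb3 up a minor third → Bbb3 (3 semitones).
Down a minor sixth from Bbb3: Db3 (8 semitones down).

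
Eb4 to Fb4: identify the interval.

m2

E to F spans two letter names (E-F) — that makes it a second of some quality.
Eb4 to Fb4 is 1 semitone, a half step short of the major second (2), so this is minor.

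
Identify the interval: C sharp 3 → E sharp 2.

Descending from C#3 to E#2 is the same interval as ascending E#2 to C#3.
E to C spans six letter names (E-F-G-A-B-C): a sixth.
A major sixth would be 9 semitones, but E#2 to C#3 is 8 — one semitone narrower, making it a minor sixth.

minor sixth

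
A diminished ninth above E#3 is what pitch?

F4

Counting two letter names plus an octave up from E lands on F.
A diminished ninth is 12 semitones; 12 semitones up from E#3 gives F4.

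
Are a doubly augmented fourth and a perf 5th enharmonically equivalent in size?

Both span 7 semitones: a doubly augmented fourth and a perfect fifth are the same chromatic distance.

Yes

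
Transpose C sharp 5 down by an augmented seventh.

Counting seven letter names down from C lands on D.
An augmented seventh spans 12 semitones, so from C#5 the target pitch is Db4.

D flat 4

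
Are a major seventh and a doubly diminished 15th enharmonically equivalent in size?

No

A major seventh is 11 semitones but a doubly diminished fifteenth is 22 semitones — different sizes.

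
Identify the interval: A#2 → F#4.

m13

A to F spans six letter names (A-B-C-D-E-F), plus an octave, so the interval is some kind of thirteenth.
A#2 to F#4 is 20 semitones, a half step short of the major thirteenth (21), so this is minor.
(Equivalently, a compound minor sixth: a minor sixth plus an octave.)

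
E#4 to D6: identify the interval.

d14

E to D spans seven letter names (E-F-G-A-B-C-D), plus an octave: a fourteenth.
E#4 to D6 spans 21 semitones — two semitones narrower than the major fourteenth (23) — giving a diminished fourteenth.
(Equivalently, a compound diminished seventh: a diminished seventh plus an octave.)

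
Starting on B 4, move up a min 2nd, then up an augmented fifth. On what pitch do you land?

Up a minor second from B4: C5 (1 semitone up).
An augmented fifth up from C5 is G#5.

G sharp 5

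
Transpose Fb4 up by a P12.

Counting five letter names plus an octave up from F lands on C.
Moving 19 semitones up from Fb4 (the size of a perfect twelfth) reaches Cb6.

Cb6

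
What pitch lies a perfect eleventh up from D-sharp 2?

G-sharp 3

The eleventh's letter: D up four letter names plus an octave → G.
Moving 17 semitones up from D#2 (the size of a perfect eleventh) reaches G#3.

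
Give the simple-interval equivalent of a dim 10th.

Subtracting seven from the interval number removes an octave: 10 − 7 = 3.
Quality carries through unchanged, so the simple form is a diminished third.

diminished third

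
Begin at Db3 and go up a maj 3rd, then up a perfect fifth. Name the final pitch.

C4

Up a major third from Db3: F3 (4 semitones up).
A perfect fifth up from F3 is C4.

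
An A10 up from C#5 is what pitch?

E##6

The tenth's letter: C up three letter names plus an octave → E.
An augmented tenth is 17 semitones; 17 semitones up from C#5 gives E##6.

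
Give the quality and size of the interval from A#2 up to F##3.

A to F spans six letter names (A-B-C-D-E-F) — that makes it a sixth of some quality.
A#2 to F##3 is 9 semitones, matching the major sixth exactly, so the quality is major.

M6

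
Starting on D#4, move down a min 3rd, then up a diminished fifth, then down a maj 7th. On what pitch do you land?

G3

A minor third down from D#4 is B#3.
A diminished fifth up from B#3 is F#4.
A major seventh down from F#4 is G3.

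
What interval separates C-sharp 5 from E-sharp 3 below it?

Descending from C#5 to E#3 is the same interval as ascending E#3 to C#5.
E to C spans six letter names (E-F-G-A-B-C), plus an octave — that makes it a thirteenth of some quality.
A major thirteenth would be 21 semitones, but E#3 to C#5 is 20 — one semitone narrower, making it a minor thirteenth.
(Equivalently, a compound minor sixth: a minor sixth plus an octave.)

m13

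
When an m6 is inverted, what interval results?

M3

Interval numbers invert to sum to nine: 6 + 3 = 9, so a sixth inverts to a third.
Quality inverts too: minor becomes major. That makes the inversion a major third.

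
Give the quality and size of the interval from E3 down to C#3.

Descending from E3 to C#3 is the same interval as ascending C#3 to E3.
C to E spans three letter names (C-D-E) — that makes it a third of some quality.
C#3 to E3 is 3 semitones, a half step short of the major third (4), so this is minor.

minor 3rd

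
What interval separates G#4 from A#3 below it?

Descending from G#4 to A#3 is the same interval as ascending A#3 to G#4.
A to G spans seven letter names (A-B-C-D-E-F-G), so the interval is some kind of seventh.
At 10 semitones, A#3→G#4 falls one short of a major seventh: minor.

minor seventh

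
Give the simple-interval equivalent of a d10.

diminished 3rd

Take out an octave (7 from the number): 10 − 7 = 3.
So a diminished tenth is an octave plus a diminished third. The quality is unchanged.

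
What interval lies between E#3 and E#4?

perfect 8th

E to E is the same letter name, plus an octave, so the interval is some kind of octave.
E#3 to E#4 is 12 semitones, matching the perfect octave exactly, so the quality is perfect.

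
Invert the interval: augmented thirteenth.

First reduce the compound augmented thirteenth to its simple form, an augmented sixth.
Inverted interval numbers add to nine, so a sixth pairs with a third (6 + 3 = 9).
Quality inverts too: augmented becomes diminished. That makes the inversion a diminished third.

diminished 3rd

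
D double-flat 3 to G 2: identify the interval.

doubly diminished fifth

Descending from Dbb3 to G2 is the same interval as ascending G2 to Dbb3.
G to D spans five letter names (G-A-B-C-D) — that makes it a fifth of some quality.
The perfect fifth is 7 semitones; here we have 5, two semitones narrower: doubly diminished.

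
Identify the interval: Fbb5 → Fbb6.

perfect octave

F to F is the same letter name, plus an octave, so the interval is some kind of octave.
Counting semitones, Fbb5→Fbb6 is 12, which is the perfect octave.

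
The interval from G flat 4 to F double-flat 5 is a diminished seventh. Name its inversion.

A2

Interval numbers invert to sum to nine: 7 + 2 = 9, so a seventh inverts to a second.
And diminished becomes augmented under inversion, so we get an augmented second.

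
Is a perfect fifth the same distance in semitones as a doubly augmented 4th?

A perfect fifth = 7 semitones = a doubly augmented fourth; enharmonically equal.

Yes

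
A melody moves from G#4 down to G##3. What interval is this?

diminished octave

Descending from G#4 to G##3 is the same interval as ascending G##3 to G#4.
G to G is the same letter name, plus an octave — that makes it an octave of some quality.
G##3 to G#4 spans 11 semitones — one semitone narrower than the perfect octave (12) — giving a diminished octave.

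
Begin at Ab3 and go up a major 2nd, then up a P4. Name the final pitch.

A major second up from Ab3 is Bb3.
A perfect fourth up from Bb3 is Eb4.

Eb4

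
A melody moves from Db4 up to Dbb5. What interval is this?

D to D is the same letter name, plus an octave, so the interval is some kind of octave.
The perfect octave is 12 semitones; here we have 11, one semitone narrower: diminished.

diminished octave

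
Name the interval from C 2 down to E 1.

Descending from C2 to E1 is the same interval as ascending E1 to C2.
E to C spans six letter names (E-F-G-A-B-C), so the interval is some kind of sixth.
E1 to C2 is 8 semitones, a half step short of the major sixth (9), so this is minor.

minor 6th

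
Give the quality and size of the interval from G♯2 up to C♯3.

G to C spans four letter names (G-A-B-C), so the interval is some kind of fourth.
Counting semitones, G#2→C#3 is 5, which is the perfect fourth.

P4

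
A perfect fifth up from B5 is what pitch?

Counting five letter names up from B lands on F.
A perfect fifth is 7 semitones; 7 semitones up from B5 gives F#6.

F#6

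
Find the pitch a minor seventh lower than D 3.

Counting seven letter names down from D lands on E.
A minor seventh is 10 semitones; 10 semitones down from D3 gives E2.

E 2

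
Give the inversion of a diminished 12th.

First reduce the compound diminished twelfth to its simple form, a diminished fifth.
Inverted interval numbers add to nine, so a fifth pairs with a fourth (5 + 4 = 9).
The quality also flips — diminished becomes augmented — giving an augmented fourth.

A4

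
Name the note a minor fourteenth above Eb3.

Seven letters up from E (plus an octave) reaches D.
A minor fourteenth is 22 semitones; 22 semitones up from Eb3 gives Db5.

Db5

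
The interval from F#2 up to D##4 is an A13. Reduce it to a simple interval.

Each octave removed subtracts seven from the number: 13 − 7 = 6.
That makes an augmented thirteenth a compound augmented sixth — an octave plus an augmented sixth.

A6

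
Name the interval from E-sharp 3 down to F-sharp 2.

Descending from E#3 to F#2 is the same interval as ascending F#2 to E#3.
F to E spans seven letter names (F-G-A-B-C-D-E), so the interval is some kind of seventh.
Counting semitones, F#2→E#3 is 11, which is the major seventh.

major seventh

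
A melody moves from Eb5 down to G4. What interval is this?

minor 6th

Descending from Eb5 to G4 is the same interval as ascending G4 to Eb5.
G to E spans six letter names (G-A-B-C-D-E) — that makes it a sixth of some quality.
G4 to Eb5 is 8 semitones, a half step short of the major sixth (9), so this is minor.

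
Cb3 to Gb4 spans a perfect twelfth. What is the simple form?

Take out an octave (7 from the number): 12 − 7 = 5.
So a perfect twelfth is an octave plus a perfect fifth. The quality is unchanged.

perfect 5th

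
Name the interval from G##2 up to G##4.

G to G is the same letter name, plus 2 octaves, so the interval is some kind of fifteenth.
Counting semitones, G##2→G##4 is 24, which is the perfect fifteenth.
(Equivalently, a compound perfect octave: a perfect octave plus an octave.)

perfect fifteenth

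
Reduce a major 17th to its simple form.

Each octave removed subtracts seven from the number: 17 − 14 = 3.
That makes a major seventeenth a compound major third — 2 octaves plus a major third.

major 3rd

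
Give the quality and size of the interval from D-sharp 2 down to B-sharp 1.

Descending from D#2 to B#1 is the same interval as ascending B#1 to D#2.
B to D spans three letter names (B-C-D): a third.
A major third would be 4 semitones, but B#1 to D#2 is 3 — one semitone narrower, making it a minor third.

minor third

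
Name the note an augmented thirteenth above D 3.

Counting six letter names plus an octave up from D lands on B.
An augmented thirteenth spans 22 semitones, so from D3 the target pitch is B#4.

B-sharp 4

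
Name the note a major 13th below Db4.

The thirteenth's letter: D down six letter names plus an octave → F.
A major thirteenth is 21 semitones; 21 semitones down from Db4 gives Fb2.

Fb2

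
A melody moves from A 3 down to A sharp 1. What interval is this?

d15

Descending from A3 to A#1 is the same interval as ascending A#1 to A3.
A to A is the same letter name, plus 2 octaves: a fifteenth.
A perfect fifteenth would be 24 semitones; A#1 to A3 is 23, one semitone narrower, so the interval is diminished.
(Equivalently, a compound diminished octave: a diminished octave plus an octave.)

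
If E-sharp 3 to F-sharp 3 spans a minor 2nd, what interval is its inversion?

Interval numbers invert to sum to nine: 2 + 7 = 9, so a second inverts to a seventh.
And minor becomes major under inversion, so we get a major seventh.

M7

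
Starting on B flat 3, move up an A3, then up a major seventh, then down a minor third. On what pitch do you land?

A double-sharp 4

Bb3 up an augmented third → D#4 (5 semitones).
A major seventh up from D#4 is C##5.
Down a minor third from C##5: A##4 (3 semitones down).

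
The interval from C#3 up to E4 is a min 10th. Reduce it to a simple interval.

m3

Subtracting seven from the interval number removes an octave: 10 − 7 = 3.
Quality carries through unchanged, so the simple form is a minor third.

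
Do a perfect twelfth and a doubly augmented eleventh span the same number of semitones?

A perfect twelfth = 19 semitones = a doubly augmented eleventh; enharmonically equal.

Yes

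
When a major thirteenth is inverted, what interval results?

First reduce the compound major thirteenth to its simple form, a major sixth.
Interval numbers invert to sum to nine: 6 + 3 = 9, so a sixth inverts to a third.
Quality inverts too: major becomes minor. That makes the inversion a minor third.

minor third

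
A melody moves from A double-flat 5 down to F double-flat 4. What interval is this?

Descending from Abb5 to Fbb4 is the same interval as ascending Fbb4 to Abb5.
F to A spans three letter names (F-G-A), plus an octave, so the interval is some kind of tenth.
Fbb4 to Abb5 is 16 semitones, matching the major tenth exactly, so the quality is major.
(Equivalently, a compound major third: a major third plus an octave.)

major 10th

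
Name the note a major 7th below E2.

F1

Counting seven letter names down from E lands on F.
A major seventh is 11 semitones; 11 semitones down from E2 gives F1.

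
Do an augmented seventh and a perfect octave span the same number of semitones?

Both span 12 semitones: an augmented seventh and a perfect octave are the same chromatic distance.

Yes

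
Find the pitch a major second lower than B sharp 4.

A sharp 4

Counting two letter names down from B lands on A.
A major second is 2 semitones; 2 semitones down from B#4 gives A#4.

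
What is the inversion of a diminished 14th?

A2

First reduce the compound diminished fourteenth to its simple form, a diminished seventh.
Inverted interval numbers add to nine, so a seventh pairs with a second (7 + 2 = 9).
The quality also flips — diminished becomes augmented — giving an augmented second.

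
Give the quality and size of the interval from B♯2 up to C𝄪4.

M9

B to C spans two letter names (B-C), plus an octave, so the interval is some kind of ninth.
The major ninth spans 14 semitones, and B#2 to C##4 is exactly 14 semitones — so this is a major ninth.
(Equivalently, a compound major second: a major second plus an octave.)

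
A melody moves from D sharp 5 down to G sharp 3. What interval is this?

Descending from D#5 to G#3 is the same interval as ascending G#3 to D#5.
G to D spans five letter names (G-A-B-C-D), plus an octave: a twelfth.
Counting semitones, G#3→D#5 is 19, which is the perfect twelfth.
(Equivalently, a compound perfect fifth: a perfect fifth plus an octave.)

perfect twelfth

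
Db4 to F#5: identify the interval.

D to F spans three letter names (D-E-F), plus an octave, so the interval is some kind of tenth.
Db4 to F#5 spans 17 semitones — one semitone wider than the major tenth (16) — giving an augmented tenth.
(Equivalently, a compound augmented third: an augmented third plus an octave.)

augmented 10th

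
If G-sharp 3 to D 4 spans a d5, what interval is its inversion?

A4

Interval numbers invert to sum to nine: 5 + 4 = 9, so a fifth inverts to a fourth.
The quality also flips — diminished becomes augmented — giving an augmented fourth.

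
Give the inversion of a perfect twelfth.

First reduce the compound perfect twelfth to its simple form, a perfect fifth.
Interval numbers invert to sum to nine: 5 + 4 = 9, so a fifth inverts to a fourth.
The quality also flips — perfect stays perfect — giving a perfect fourth.

perfect fourth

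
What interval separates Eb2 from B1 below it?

diminished 4th

Descending from Eb2 to B1 is the same interval as ascending B1 to Eb2.
B to E spans four letter names (B-C-D-E) — that makes it a fourth of some quality.
The perfect fourth is 5 semitones; here we have 4, one semitone narrower: diminished.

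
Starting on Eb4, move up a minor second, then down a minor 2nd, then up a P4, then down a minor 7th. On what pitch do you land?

Bb3

Eb4 up a minor second → Fb4 (1 semitone).
Fb4 down a minor second → Eb4 (1 semitone).
Eb4 up a perfect fourth → Ab4 (5 semitones).
Ab4 down a minor seventh → Bb3 (10 semitones).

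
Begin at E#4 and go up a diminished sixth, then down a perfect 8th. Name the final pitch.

C4

Up a diminished sixth from E#4: C5 (7 semitones up).
C5 down a perfect octave → C4 (12 semitones).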